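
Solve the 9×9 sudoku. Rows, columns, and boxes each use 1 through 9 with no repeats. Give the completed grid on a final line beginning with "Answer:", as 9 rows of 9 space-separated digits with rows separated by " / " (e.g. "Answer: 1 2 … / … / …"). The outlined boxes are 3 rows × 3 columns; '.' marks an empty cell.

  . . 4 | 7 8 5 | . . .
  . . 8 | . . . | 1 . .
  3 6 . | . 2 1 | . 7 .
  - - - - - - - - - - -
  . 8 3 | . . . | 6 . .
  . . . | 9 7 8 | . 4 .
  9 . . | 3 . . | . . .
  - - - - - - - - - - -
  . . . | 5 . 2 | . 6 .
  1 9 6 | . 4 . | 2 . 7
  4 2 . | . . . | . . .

Step 1. [r8c8∈{3,5,8}] across row 8, 5 lands solely at r8c8, so r8c8=5.
Step 2. [r4c1∈{2,5,7}] row 4 places 7 nowhere but r4c1, so r4c1=7.
Step 3. [r3c4∈{4}] r3c4's peers cover all but 4 ⇒ r3c4=4.
Step 4. [r2c9∈{2,3,4,5,6,9}] across row 2, 4 lands solely at r2c9 ⇒ r2c9=4.
Step 5. [r8c6∈{3}] r8c6 has the single candidate 3, so r8c6=3.
Step 6. [r9c3∈{5,7}] across row 9, 5 lands solely at r9c3, so r9c3=5.
Step 7. [r1c1∈{2}] only 2 remains possible at r1c1, so r1c1=2.
Step 8. [r2c8∈{2,3,9}] r2c8 is the only open cell in row 2 admitting 2, so r2c8=2.
Step 9. [r7c7∈{3,4,8,9}] across row 7, 4 lands solely at r7c7 ⇒ r7c7=4.
Step 10. [r6c2∈{1,4,5}] in col 2, 4 fits only at r6c2, so r6c2=4.
Step 11. [r6c6∈{6}] only 6 remains possible at r6c6 ⇒ r6c6=6.
Step 12. [r2c6∈{9}] r2c6's peers cover all but 9. So r2c6=9.
Step 13. [r1c9∈{3,6,9}] 6 has one home in row 1: r1c9 ⇒ r1c9=6.
Step 14. [r4c4∈{1,2}] across col 4, 2 lands solely at r4c4. So r4c4=2.
Step 15. [r9c4∈{1,6,8}] r9c4 is the only open cell in col 4 admitting 1, so r9c4=1.
Step 16. [r7c9∈{1,3,8,9}] 1 has one home in row 7: r7c9 ⇒ r7c9=1.
Step 17. [r6c7∈{5,7,8}] r6c7 is the only open cell in row 6 admitting 7 ⇒ r6c7=7.
Step 18. [r9c5∈{6,9}] row 9 places 6 nowhere but r9c5. So r9c5=6.
Step 19. [r2c1∈{5}] r2c1 is down to just 5 ⇒ r2c1=5.
Step 20. [r5c2∈{1,5}] 5 has one home in col 2: r5c2 ⇒ r5c2=5.
Step 21. [r3c7∈{5,8,9}] 5 has one home in col 7: r3c7 ⇒ r3c7=5.
Step 22. [r9c7∈{3,8,9}] 8 has one home in col 7: r9c7, so r9c7=8.
Step 23. [r1c7∈{3,9}] col 7 places 9 nowhere but r1c7, so r1c7=9.
Step 24. [r6c8∈{1,8}] across col 8, 8 lands solely at r6c8. So r6c8=8.
Step 25. [r5c3∈{1,2}] in row 5, 1 fits only at r5c3, so r5c3=1.
Step 26. [r5c9∈{2,3}] across row 5, 2 lands solely at r5c9, so r5c9=2.
Step 27. [r6c5∈{1,5}] across row 6, 1 lands solely at r6c5 ⇒ r6c5=1.
Step 28. [r9c9∈{3,9}] col 9 places 3 nowhere but r9c9. So r9c9=3.
Step 29. [r4c9∈{5,9}] 9 has one home in col 9: r4c9 ⇒ r4c9=9.
Step 30. [r2c2∈{7}] r2c2 is down to just 7, so r2c2=7.
Step 31. [r1c8∈{3}] r1c8's peers cover all but 3 ⇒ r1c8=3.
Step 32. [r7c2∈{3}] r7c2's peers cover all but 3, so r7c2=3.
Step 33. [r7c5∈{9}] r7c5 is down to just 9 ⇒ r7c5=9.
Step 34. [r8c4∈{8}] r8c4's peers cover all but 8, so r8c4=8.
Step 35. [r7c1∈{8}] r7c1 is down to just 8 ⇒ r7c1=8.
Step 36. [r2c4∈{6}] nothing but 6 survives at r2c4. So r2c4=6.
Step 37. [r9c6∈{7}] r9c6 has the single candidate 7, so r9c6=7.
Step 38. [r4c5∈{5}] nothing but 5 survives at r4c5 ⇒ r4c5=5.
Step 39. [r6c9∈{5}] only 5 remains possible at r6c9. So r6c9=5.
Step 40. [r5c1∈{6}] nothing but 6 survives at r5c1. So r5c1=6.
Step 41. [r6c3∈{2}] r6c3 is down to just 2. So r6c3=2.
Step 42. [r5c7∈{3}] r5c7 has the single candidate 3 ⇒ r5c7=3.
Step 43. [r4c8∈{1}] only 1 remains possible at r4c8, so r4c8=1.
Step 44. [r7c3∈{7}] only 7 remains possible at r7c3. So r7c3=7.
Step 45. [r9c8∈{9}] r9c8's peers cover all but 9, so r9c8=9.
Step 46. [r1c2∈{1}] r1c2's peers cover all but 1, so r1c2=1.
Step 47. [r2c5∈{3}] r2c5 is down to just 3, so r2c5=3.
Step 48. [r3c3∈{9}] only 9 remains possible at r3c3, so r3c3=9.
Step 49. [r3c9∈{8}] nothing but 8 survives at r3c9, so r3c9=8.
Step 50. [r4c6∈{4}] r4c6's peers cover all but 4. So r4c6=4.

Answer: 2 1 4 7 8 5 9 3 6 / 5 7 8 6 3 9 1 2 4 / 3 6 9 4 2 1 5 7 8 / 7 8 3 2 5 4 6 1 9 / 6 5 1 9 7 8 3 4 2 / 9 4 2 3 1 6 7 8 5 / 8 3 7 5 9 2 4 6 1 / 1 9 6 8 4 3 2 5 7 / 4 2 5 1 6 7 8 9 3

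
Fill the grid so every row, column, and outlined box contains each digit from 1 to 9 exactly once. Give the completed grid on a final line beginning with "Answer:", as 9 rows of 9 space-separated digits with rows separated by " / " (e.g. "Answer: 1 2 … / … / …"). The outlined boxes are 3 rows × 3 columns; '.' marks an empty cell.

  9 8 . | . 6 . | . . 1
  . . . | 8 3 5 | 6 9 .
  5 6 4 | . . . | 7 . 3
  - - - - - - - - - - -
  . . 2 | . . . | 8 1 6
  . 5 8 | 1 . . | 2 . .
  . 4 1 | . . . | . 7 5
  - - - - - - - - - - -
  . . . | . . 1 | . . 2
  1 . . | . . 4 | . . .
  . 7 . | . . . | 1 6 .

Step 1. [r4c2∈{3,9}] r4c2 is the only open cell in box 4 admitting 9 ⇒ r4c2=9.
Step 2. [r7c2∈{3}] r7c2 is down to just 3, so r7c2=3.
Step 3. [r1c4∈{2,4,7}] box 2 places 4 nowhere but r1c4 ⇒ r1c4=4.
Step 4. [r7c7∈{4,5,9}] across col 7, 4 lands solely at r7c7, so r7c7=4.
Step 5. [r8c9∈{7,8,9}] in col 9, 7 fits only at r8c9. So r8c9=7.
Step 6. [r9c9∈{8,9}] across col 9, 8 lands solely at r9c9 ⇒ r9c9=8.
Step 7. [r7c8∈{5}] r7c8 has the single candidate 5 ⇒ r7c8=5.
Step 8. [r6c6∈{2,3,6,8,9}] across col 6, 8 lands solely at r6c6, so r6c6=8.
Step 9. [r8c7∈{3,9}] r8c7 is the only open cell in box 9 admitting 9. So r8c7=9.
Step 10. [r5c6∈{3,6,7,9}] across col 6, 6 lands solely at r5c6. So r5c6=6.
Step 11. [r8c2∈{2}] r8c2 is down to just 2 ⇒ r8c2=2.
Step 12. [r4c5∈{4,5,7}] across row 4, 4 lands solely at r4c5 ⇒ r4c5=4.
Step 13. [r4c4∈{3,5,7}] r4c4 is the only open cell in row 4 admitting 5. So r4c4=5.
Step 14. [r7c4∈{6,7,9}] col 4 places 7 nowhere but r7c4 ⇒ r7c4=7.
Step 15. [r5c5∈{7,9}] in col 5, 7 fits only at r5c5. So r5c5=7.
Step 16. [r5c1∈{3}] r5c1 has the single candidate 3. So r5c1=3.
Step 17. [r3c5∈{1,2,9}] 1 has one home in row 3: r3c5 ⇒ r3c5=1.
Step 18. [r1c6∈{2,7}] 7 has one home in col 6: r1c6, so r1c6=7.
Step 19. [r7c1∈{6,8}] across col 1, 8 lands solely at r7c1 ⇒ r7c1=8.
Step 20. [r7c5∈{9}] only 9 remains possible at r7c5, so r7c5=9.
Step 21. [r6c4∈{2,3,9}] row 6 places 9 nowhere but r6c4. So r6c4=9.
Step 22. [r3c4∈{2}] r3c4 has the single candidate 2, so r3c4=2.
Step 23. [r9c4∈{3}] r9c4's peers cover all but 3 ⇒ r9c4=3.
Step 24. [r7c3∈{6}] r7c3 is down to just 6. So r7c3=6.
Step 25. [r8c3∈{5}] r8c3's peers cover all but 5. So r8c3=5.
Step 26. [r2c1∈{2,7}] across row 2, 2 lands solely at r2c1. So r2c1=2.
Step 27. [r2c9∈{4}] r2c9 has the single candidate 4 ⇒ r2c9=4.
Step 28. [r6c5∈{2}] r6c5's peers cover all but 2. So r6c5=2.
Step 29. [r2c2∈{1}] only 1 remains possible at r2c2, so r2c2=1.
Step 30. [r1c7∈{5}] r1c7's peers cover all but 5, so r1c7=5.
Step 31. [r9c6∈{2}] r9c6 is down to just 2 ⇒ r9c6=2.
Step 32. [r9c5∈{5}] r9c5 is down to just 5. So r9c5=5.
Step 33. [r3c6∈{9}] only 9 remains possible at r3c6 ⇒ r3c6=9.
Step 34. [r8c8∈{3}] r8c8's peers cover all but 3 ⇒ r8c8=3.
Step 35. [r5c9∈{9}] r5c9's peers cover all but 9 ⇒ r5c9=9.
Step 36. [r2c3∈{7}] r2c3 has the single candidate 7 ⇒ r2c3=7.
Step 37. [r9c1∈{4}] r9c1's peers cover all but 4 ⇒ r9c1=4.
Step 38. [r6c1∈{6}] only 6 remains possible at r6c1 ⇒ r6c1=6.
Step 39. [r1c3∈{3}] r1c3 has the single candidate 3. So r1c3=3.
Step 40. [r8c4∈{6}] r8c4 is down to just 6 ⇒ r8c4=6.
Step 41. [r4c1∈{7}] nothing but 7 survives at r4c1. So r4c1=7.
Step 42. [r8c5∈{8}] r8c5's peers cover all but 8. So r8c5=8.
Step 43. [r6c7∈{3}] r6c7 is down to just 3, so r6c7=3.
Step 44. [r4c6∈{3}] nothing but 3 survives at r4c6 ⇒ r4c6=3.
Step 45. [r5c8∈{4}] r5c8's peers cover all but 4 ⇒ r5c8=4.
Step 46. [r1c8∈{2}] nothing but 2 survives at r1c8. So r1c8=2.
Step 47. [r9c3∈{9}] r9c3 has the single candidate 9 ⇒ r9c3=9.
Step 48. [r3c8∈{8}] r3c8 has the single candidate 8, so r3c8=8.

Answer: 9 8 3 4 6 7 5 2 1 / 2 1 7 8 3 5 6 9 4 / 5 6 4 2 1 9 7 8 3 / 7 9 2 5 4 3 8 1 6 / 3 5 8 1 7 6 2 4 9 / 6 4 1 9 2 8 3 7 5 / 8 3 6 7 9 1 4 5 2 / 1 2 5 6 8 4 9 3 7 / 4 7 9 3 5 2 1 6 8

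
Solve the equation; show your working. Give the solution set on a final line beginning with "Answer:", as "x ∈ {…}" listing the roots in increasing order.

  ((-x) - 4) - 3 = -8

Step 1. [((-x) - 4) - 3 = -8] the outer -3 inverts by adding 3. So sub: (-x) - 4 = -5.
Step 2. [(-x) - 4 = -5] -4 is outermost — add 4 both sides, so sub: -x = -1.
Step 3. [-x = -1] flip signs both sides ⇒ neg: x = 1.

Answer: x ∈ {1}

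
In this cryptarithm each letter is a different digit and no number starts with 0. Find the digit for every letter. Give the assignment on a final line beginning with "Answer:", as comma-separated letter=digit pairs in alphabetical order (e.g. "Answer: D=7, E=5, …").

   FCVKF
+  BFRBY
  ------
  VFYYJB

Step 1. [col 1: F + Y ≡ B (mod 10)] several values work for F in column 1 (F + Y ≡ B (mod 10), carry-in 0); try F=7. So F=7.
Step 2. [col 1: F + Y ≡ B (mod 10)] column 1 (F + Y ≡ B (mod 10), carry-in 0) doesn't pin Y yet; pick Y=2 and continue, so Y=2.
Step 3. [V] the sum has 6 digits but both addends have 5; that extra leading digit V is the final carry, namely 1. So V=1.
Step 4. [col 1: F + Y ≡ B (mod 10)] in column 1 we have F+Y≡B with carry-in 0; given F=7, Y=2 and digits 1,2,7 already taken and all letters distinct, that pins B to 9 ⇒ B=9.
Step 5. [col 2: K + B ≡ J (mod 10)] no forcing yet in column 2 (carry-in 0); K=4 is free and consistent — try it, so K=4.
Step 6. [col 2: K + B ≡ J (mod 10)] column 2: given K=4, B=9, carry-in 0, and digits 1,2,4,7,9 already taken and all letters distinct, K+B≡J (mod 10) forces J=3 ⇒ J=3.
Step 7. [col 3: V + R ≡ Y (mod 10)] column 3: given V=1, Y=2, carry-in 1, and digits 1,2,3,4,7,9 already taken and all letters distinct, V+R≡Y (mod 10) forces R=0, so R=0.
Step 8. [col 4: C + F ≡ Y (mod 10)] column 4: given F=7, Y=2, carry-in 0, and digits 0,1,2,3,4,7,9 already taken and all letters distinct, C+F≡Y (mod 10) forces C=5. So C=5.

Answer: B=9, C=5, F=7, J=3, K=4, R=0, V=1, Y=2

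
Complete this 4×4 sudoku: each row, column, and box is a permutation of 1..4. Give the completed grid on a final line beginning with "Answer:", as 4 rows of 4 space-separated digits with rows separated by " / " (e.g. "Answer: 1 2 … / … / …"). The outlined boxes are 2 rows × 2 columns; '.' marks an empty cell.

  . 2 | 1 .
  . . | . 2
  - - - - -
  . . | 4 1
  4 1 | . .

Step 1. [r1c1∈{3}] r1c1's peers cover all but 3 ⇒ r1c1=3.
Step 2. [r2c3∈{3}] r2c3 is down to just 3, so r2c3=3.
Step 3. [r4c3∈{2}] r4c3's peers cover all but 2. So r4c3=2.
Step 4. [r4c4∈{3}] r4c4 has the single candidate 3. So r4c4=3.
Step 5. [r3c1∈{2}] nothing but 2 survives at r3c1 ⇒ r3c1=2.
Step 6. [r3c2∈{3}] r3c2 has the single candidate 3 ⇒ r3c2=3.
Step 7. [r2c1∈{1}] r2c1 is down to just 1. So r2c1=1.
Step 8. [r1c4∈{4}] r1c4 is down to just 4 ⇒ r1c4=4.
Step 9. [r2c2∈{4}] r2c2 is down to just 4. So r2c2=4.

Answer: 3 2 1 4 / 1 4 3 2 / 2 3 4 1 / 4 1 2 3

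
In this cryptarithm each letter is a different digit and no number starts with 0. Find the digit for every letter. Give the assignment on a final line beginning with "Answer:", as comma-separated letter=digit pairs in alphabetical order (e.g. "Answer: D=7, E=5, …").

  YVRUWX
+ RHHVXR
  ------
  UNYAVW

Step 1. [col 1: X + R ≡ W (mod 10)] several values work for X in column 1 (X + R ≡ W (mod 10), carry-in 0); try X=6. So X=6.
Step 2. [col 1: X + R ≡ W (mod 10)] no forcing yet in column 1 (carry-in 0); R=7 is free and consistent — try it. So R=7.
Step 3. [col 1: X + R ≡ W (mod 10)] in column 1 we have X+R≡W with carry-in 0; given X=6, R=7 and digits 6,7 already taken and all letters distinct, that pins W to 3. So W=3.
Step 4. [col 2: W + X ≡ V (mod 10)] in column 2 we have W+X≡V with carry-in 1; given W=3, X=6 and digits 3,6,7 already taken and all letters distinct, that pins V to 0 ⇒ V=0.
Step 5. [col 3: U + V ≡ A (mod 10)] column 3 (U + V ≡ A (mod 10), carry-in 1) doesn't pin A yet; pick A=9 and continue, so A=9.
Step 6. [col 3: U + V ≡ A (mod 10)] in column 3 we have U+V≡A with carry-in 1; given V=0, A=9 and digits 0,3,6,7,9 already taken and all letters distinct, that pins U to 8. So U=8.
Step 7. [col 4: R + H ≡ Y (mod 10)] H=4 is one option consistent with column 4 (R + H ≡ Y (mod 10), carry-in 0) — take it, so H=4.
Step 8. [col 4: R + H ≡ Y (mod 10)] in column 4 we have R+H≡Y with carry-in 0; given R=7, H=4 and digits 0,3,4,6,7,8,9 already taken and all letters distinct, that pins Y to 1. So Y=1.
Step 9. [col 5: V + H ≡ N (mod 10)] in column 5 we have V+H≡N with carry-in 1; given V=0, H=4 and digits 0,1,3,4,6,7,8,9 already taken and all letters distinct, that pins N to 5, so N=5.

Answer: A=9, H=4, N=5, R=7, U=8, V=0, W=3, X=6, Y=1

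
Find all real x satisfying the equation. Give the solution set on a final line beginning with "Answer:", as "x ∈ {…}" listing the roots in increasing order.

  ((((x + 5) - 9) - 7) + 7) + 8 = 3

Step 1. [((((x + 5) - 9) - 7) + 7) + 8 = 3] 8 comes off first (subtract 8), so sub: (((x + 5) - 9) - 7) + 7 = -5.
Step 2. [(((x + 5) - 9) - 7) + 7 = -5] peel the +7: subtract 7 from each side ⇒ sub: ((x + 5) - 9) - 7 = -12.
Step 3. [((x + 5) - 9) - 7 = -12] peel the -7: add 7 from each side ⇒ sub: (x + 5) - 9 = -5.
Step 4. [(x + 5) - 9 = -5] add 9: x sits inside (… - 9), so sub: x + 5 = 4.
Step 5. [x + 5 = 4] the outer +5 inverts by subtracting 5, so sub: x = -1.

Answer: x ∈ {-1}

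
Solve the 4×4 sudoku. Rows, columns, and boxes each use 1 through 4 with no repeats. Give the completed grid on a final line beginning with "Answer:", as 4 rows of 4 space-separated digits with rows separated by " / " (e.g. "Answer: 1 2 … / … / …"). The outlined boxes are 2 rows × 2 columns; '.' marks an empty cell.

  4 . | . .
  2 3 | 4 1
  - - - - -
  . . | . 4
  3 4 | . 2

Step 1. [r3c3∈{1,3}] in row 3, 3 fits only at r3c3. So r3c3=3.
Step 2. [r1c2∈{1}] r1c2 is down to just 1. So r1c2=1.
Step 3. [r3c2∈{2}] r3c2's peers cover all but 2, so r3c2=2.
Step 4. [r3c1∈{1}] nothing but 1 survives at r3c1 ⇒ r3c1=1.
Step 5. [r4c3∈{1}] r4c3's peers cover all but 1. So r4c3=1.
Step 6. [r1c3∈{2}] r1c3's peers cover all but 2 ⇒ r1c3=2.
Step 7. [r1c4∈{3}] r1c4's peers cover all but 3, so r1c4=3.

Answer: 4 1 2 3 / 2 3 4 1 / 1 2 3 4 / 3 4 1 2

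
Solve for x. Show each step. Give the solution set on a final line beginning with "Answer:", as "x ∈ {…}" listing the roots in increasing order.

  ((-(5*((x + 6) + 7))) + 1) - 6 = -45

Step 1. [((-(5*((x + 6) + 7))) + 1) - 6 = -45] 6 comes off first (add 6) ⇒ sub: (-(5*((x + 6) + 7))) + 1 = -39.
Step 2. [(-(5*((x + 6) + 7))) + 1 = -39] subtract 1: x sits inside (… + 1). So sub: -(5*((x + 6) + 7)) = -40.
Step 3. [-(5*((x + 6) + 7)) = -40] LHS negated; negate both sides. So neg: 5*((x + 6) + 7) = 40.
Step 4. [5*((x + 6) + 7) = 40] 5 out front; divide by 5. So div: (x + 6) + 7 = 8.
Step 5. [(x + 6) + 7 = 8] peel the +7: subtract 7 from each side. So sub: x + 6 = 1.
Step 6. [x + 6 = 1] subtract 6: x sits inside (… + 6). So sub: x = -5.

Answer: x ∈ {-5}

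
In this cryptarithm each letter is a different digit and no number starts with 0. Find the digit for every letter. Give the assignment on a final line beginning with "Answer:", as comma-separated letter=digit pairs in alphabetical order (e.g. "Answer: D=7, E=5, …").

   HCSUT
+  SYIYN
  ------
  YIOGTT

Step 1. [col 1: T + N ≡ T (mod 10)] column 1: given nothing yet, carry-in 0, and all letters distinct, none taken yet, T+N≡T (mod 10) forces N=0, so N=0.
Step 2. [col 1: T + N ≡ T (mod 10)] column 1 (T + N ≡ T (mod 10), carry-in 0) doesn't pin T yet; pick T=3 and continue ⇒ T=3.
Step 3. [col 2: U + Y ≡ T (mod 10)] column 2 (U + Y ≡ T (mod 10), carry-in 0) doesn't pin Y yet; pick Y=1 and continue. So Y=1.
Step 4. [col 2: U + Y ≡ T (mod 10)] column 2: given Y=1, T=3, carry-in 0, and digits 0,1,3 already taken and all letters distinct, U+Y≡T (mod 10) forces U=2 ⇒ U=2.
Step 5. [col 3: S + I ≡ G (mod 10)] several values work for S in column 3 (S + I ≡ G (mod 10), carry-in 0); try S=8. So S=8.
Step 6. [col 3: S + I ≡ G (mod 10)] several values work for G in column 3 (S + I ≡ G (mod 10), carry-in 0); try G=5, so G=5.
Step 7. [col 3: S + I ≡ G (mod 10)] in column 3 we have S+I≡G with carry-in 0; given S=8, G=5 and digits 0,1,2,3,5,8 already taken and all letters distinct, that pins I to 7 ⇒ I=7.
Step 8. [col 4: C + Y ≡ O (mod 10)] column 4 reads C+Y+carry(1)=O with Y=1; with digits 0,1,2,3,5,7,8 already taken and all letters distinct, the only value for C is 4. So C=4.
Step 9. [col 4: C + Y ≡ O (mod 10)] in column 4 we have C+Y≡O with carry-in 1; given C=4, Y=1 and digits 0,1,2,3,4,5,7,8 already taken and all letters distinct, that pins O to 6. So O=6.
Step 10. [col 5: H + S ≡ I (mod 10)] column 5: given S=8, I=7, carry-in 0, and digits 0,1,2,3,4,5,6,7,8 already taken and all letters distinct, H+S≡I (mod 10) forces H=9 ⇒ H=9.

Answer: C=4, G=5, H=9, I=7, N=0, O=6, S=8, T=3, U=2, Y=1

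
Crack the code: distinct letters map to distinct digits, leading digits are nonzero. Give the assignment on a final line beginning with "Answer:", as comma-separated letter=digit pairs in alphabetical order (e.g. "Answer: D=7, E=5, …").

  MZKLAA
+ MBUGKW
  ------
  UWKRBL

Step 1. [col 1: A + W ≡ L (mod 10)] several values work for A in column 1 (A + W ≡ L (mod 10), carry-in 0); try A=5. So A=5.
Step 2. [col 1: A + W ≡ L (mod 10)] L=6 is one option consistent with column 1 (A + W ≡ L (mod 10), carry-in 0) — take it. So L=6.
Step 3. [col 1: A + W ≡ L (mod 10)] in column 1 we have A+W≡L with carry-in 0; given A=5, L=6 and digits 5,6 already taken and all letters distinct, that pins W to 1. So W=1.
Step 4. [col 2: A + K ≡ B (mod 10)] no forcing yet in column 2 (carry-in 0); B=2 is free and consistent — try it. So B=2.
Step 5. [col 2: A + K ≡ B (mod 10)] in column 2 we have A+K≡B with carry-in 0; given A=5, B=2 and digits 1,2,5,6 already taken and all letters distinct, that pins K to 7. So K=7.
Step 6. [col 3: L + G ≡ R (mod 10)] column 3 reads L+G+carry(1)=R with L=6; with digits 1,2,5,6,7 already taken and all letters distinct, the only value for R is 0, so R=0.
Step 7. [col 3: L + G ≡ R (mod 10)] from column 3 (L=6, R=0, carry-in 1, digits 0,1,2,5,6,7 already taken and all letters distinct): G must equal 3 ⇒ G=3.
Step 8. [col 4: K + U ≡ K (mod 10)] column 4: given K=7, carry-in 1, and digits 0,1,2,3,5,6,7 already taken and all letters distinct, K+U≡K (mod 10) forces U=9 ⇒ U=9.
Step 9. [col 5: Z + B ≡ W (mod 10)] from column 5 (B=2, W=1, carry-in 1, digits 0,1,2,3,5,6,7,9 already taken and all letters distinct): Z must equal 8, so Z=8.
Step 10. [col 6: M + M ≡ U (mod 10)] column 6 reads M+M+carry(1)=U with U=9; with digits 0,1,2,3,5,6,7,8,9 already taken and all letters distinct, the only value for M is 4, so M=4.

Answer: A=5, B=2, G=3, K=7, L=6, M=4, R=0, U=9, W=1, Z=8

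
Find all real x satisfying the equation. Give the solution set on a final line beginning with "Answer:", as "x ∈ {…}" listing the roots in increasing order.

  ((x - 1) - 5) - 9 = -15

Step 1. [((x - 1) - 5) - 9 = -15] -9 is outermost — add 9 both sides. So sub: (x - 1) - 5 = -6.
Step 2. [(x - 1) - 5 = -6] -5 is outermost — add 5 both sides, so sub: x - 1 = -1.
Step 3. [x - 1 = -1] the outer -1 inverts by adding 1. So sub: x = 0.

Answer: x ∈ {0}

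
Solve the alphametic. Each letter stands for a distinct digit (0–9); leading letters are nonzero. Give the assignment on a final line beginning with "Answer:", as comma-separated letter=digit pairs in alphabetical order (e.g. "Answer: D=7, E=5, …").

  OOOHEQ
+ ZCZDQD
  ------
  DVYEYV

Step 1. [col 1: Q + D ≡ V (mod 10)] no forcing yet in column 1 (carry-in 0); D=5 is free and consistent — try it ⇒ D=5.
Step 2. [col 1: Q + D ≡ V (mod 10)] column 1 (Q + D ≡ V (mod 10), carry-in 0) doesn't pin Q yet; pick Q=7 and continue, so Q=7.
Step 3. [col 1: Q + D ≡ V (mod 10)] column 1 reads Q+D+carry(0)=V with Q=7, D=5; with digits 5,7 already taken and all letters distinct, the only value for V is 2. So V=2.
Step 4. [col 2: E + Q ≡ Y (mod 10)] several values work for Y in column 2 (E + Q ≡ Y (mod 10), carry-in 1); try Y=4, so Y=4.
Step 5. [col 2: E + Q ≡ Y (mod 10)] column 2: given Q=7, Y=4, carry-in 1, and digits 2,4,5,7 already taken and all letters distinct, E+Q≡Y (mod 10) forces E=6. So E=6.
Step 6. [col 3: H + D ≡ E (mod 10)] in column 3 we have H+D≡E with carry-in 1; given D=5, E=6 and digits 2,4,5,6,7 already taken and all letters distinct, that pins H to 0 ⇒ H=0.
Step 7. [col 4: O + Z ≡ Y (mod 10)] Z=1 is one option consistent with column 4 (O + Z ≡ Y (mod 10), carry-in 0) — take it. So Z=1.
Step 8. [col 4: O + Z ≡ Y (mod 10)] column 4 reads O+Z+carry(0)=Y with Z=1, Y=4; with digits 0,1,2,4,5,6,7 already taken and all letters distinct, the only value for O is 3, so O=3.
Step 9. [col 5: O + C ≡ V (mod 10)] column 5: given O=3, V=2, carry-in 0, and digits 0,1,2,3,4,5,6,7 already taken and all letters distinct, O+C≡V (mod 10) forces C=9, so C=9.

Answer: C=9, D=5, E=6, H=0, O=3, Q=7, V=2, Y=4, Z=1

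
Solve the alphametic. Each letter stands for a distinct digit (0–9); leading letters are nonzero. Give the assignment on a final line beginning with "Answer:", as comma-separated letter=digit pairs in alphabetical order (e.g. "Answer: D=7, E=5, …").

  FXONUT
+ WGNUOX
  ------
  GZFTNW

Step 1. [col 1: T + X ≡ W (mod 10)] several values work for X in column 1 (T + X ≡ W (mod 10), carry-in 0); try X=2, so X=2.
Step 2. [col 1: T + X ≡ W (mod 10)] column 1 (T + X ≡ W (mod 10), carry-in 0) doesn't pin T yet; pick T=3 and continue, so T=3.
Step 3. [col 1: T + X ≡ W (mod 10)] in column 1 we have T+X≡W with carry-in 0; given T=3, X=2 and digits 2,3 already taken and all letters distinct, that pins W to 5, so W=5.
Step 4. [col 2: U + O ≡ N (mod 10)] no forcing yet in column 2 (carry-in 0); O=6 is free and consistent — try it. So O=6.
Step 5. [col 2: U + O ≡ N (mod 10)] U=8 is one option consistent with column 2 (U + O ≡ N (mod 10), carry-in 0) — take it ⇒ U=8.
Step 6. [col 2: U + O ≡ N (mod 10)] column 2: given U=8, O=6, carry-in 0, and digits 2,3,5,6,8 already taken and all letters distinct, U+O≡N (mod 10) forces N=4, so N=4.
Step 7. [col 4: O + N ≡ F (mod 10)] in column 4 we have O+N≡F with carry-in 1; given O=6, N=4 and digits 2,3,4,5,6,8 already taken and all letters distinct, that pins F to 1 ⇒ F=1.
Step 8. [col 5: X + G ≡ Z (mod 10)] in column 5 we have X+G≡Z with carry-in 1; given X=2 and digits 1,2,3,4,5,6,8 already taken and all letters distinct, that pins Z to 0. So Z=0.
Step 9. [col 5: X + G ≡ Z (mod 10)] column 5: given X=2, Z=0, carry-in 1, and digits 0,1,2,3,4,5,6,8 already taken and all letters distinct, X+G≡Z (mod 10) forces G=7, so G=7.

Answer: F=1, G=7, N=4, O=6, T=3, U=8, W=5, X=2, Z=0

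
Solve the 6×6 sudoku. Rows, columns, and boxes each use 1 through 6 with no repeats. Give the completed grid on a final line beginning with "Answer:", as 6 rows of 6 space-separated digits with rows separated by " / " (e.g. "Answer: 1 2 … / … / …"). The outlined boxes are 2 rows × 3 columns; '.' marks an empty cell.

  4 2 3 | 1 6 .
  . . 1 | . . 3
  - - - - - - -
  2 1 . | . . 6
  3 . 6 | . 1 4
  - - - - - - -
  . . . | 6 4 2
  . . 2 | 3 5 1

Step 1. [r4c2∈{5}] r4c2 is down to just 5. So r4c2=5.
Step 2. [r2c1∈{5,6}] in box 1, 5 fits only at r2c1, so r2c1=5.
Step 3. [r6c2∈{4,6}] row 6 places 4 nowhere but r6c2. So r6c2=4.
Step 4. [r2c4∈{2,4}] r2c4 is the only open cell in row 2 admitting 4 ⇒ r2c4=4.
Step 5. [r3c3∈{4}] r3c3 has the single candidate 4, so r3c3=4.
Step 6. [r6c1∈{6}] nothing but 6 survives at r6c1, so r6c1=6.
Step 7. [r2c5∈{2}] nothing but 2 survives at r2c5. So r2c5=2.
Step 8. [r2c2∈{6}] only 6 remains possible at r2c2. So r2c2=6.
Step 9. [r1c6∈{5}] r1c6 is down to just 5 ⇒ r1c6=5.
Step 10. [r5c3∈{5}] nothing but 5 survives at r5c3. So r5c3=5.
Step 11. [r4c4∈{2}] nothing but 2 survives at r4c4 ⇒ r4c4=2.
Step 12. [r3c5∈{3}] only 3 remains possible at r3c5. So r3c5=3.
Step 13. [r3c4∈{5}] r3c4 has the single candidate 5 ⇒ r3c4=5.
Step 14. [r5c1∈{1}] only 1 remains possible at r5c1 ⇒ r5c1=1.
Step 15. [r5c2∈{3}] nothing but 3 survives at r5c2, so r5c2=3.

Answer: 4 2 3 1 6 5 / 5 6 1 4 2 3 / 2 1 4 5 3 6 / 3 5 6 2 1 4 / 1 3 5 6 4 2 / 6 4 2 3 5 1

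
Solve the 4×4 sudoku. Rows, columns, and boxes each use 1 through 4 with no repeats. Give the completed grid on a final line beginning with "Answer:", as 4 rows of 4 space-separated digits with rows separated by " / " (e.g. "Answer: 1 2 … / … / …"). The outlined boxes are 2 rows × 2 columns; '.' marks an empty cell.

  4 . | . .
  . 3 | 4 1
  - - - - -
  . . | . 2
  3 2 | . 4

Step 1. [r3c3∈{1,3}] 3 has one home in row 3: r3c3 ⇒ r3c3=3.
Step 2. [r1c2∈{1}] only 1 remains possible at r1c2. So r1c2=1.
Step 3. [r3c1∈{1}] r3c1 is down to just 1, so r3c1=1.
Step 4. [r4c3∈{1}] r4c3 has the single candidate 1, so r4c3=1.
Step 5. [r2c1∈{2}] r2c1 has the single candidate 2 ⇒ r2c1=2.
Step 6. [r3c2∈{4}] r3c2 is down to just 4 ⇒ r3c2=4.
Step 7. [r1c3∈{2}] r1c3's peers cover all but 2, so r1c3=2.
Step 8. [r1c4∈{3}] r1c4's peers cover all but 3, so r1c4=3.

Answer: 4 1 2 3 / 2 3 4 1 / 1 4 3 2 / 3 2 1 4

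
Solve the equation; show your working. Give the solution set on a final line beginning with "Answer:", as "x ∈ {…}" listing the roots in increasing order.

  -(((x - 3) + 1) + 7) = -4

Step 1. [-(((x - 3) + 1) + 7) = -4] LHS negated; negate both sides, so neg: ((x - 3) + 1) + 7 = 4.
Step 2. [((x - 3) + 1) + 7 = 4] +7 is outermost — subtract 7 both sides. So sub: (x - 3) + 1 = -3.
Step 3. [(x - 3) + 1 = -3] 1 comes off first (subtract 1) ⇒ sub: x - 3 = -4.
Step 4. [x - 3 = -4] peel the -3: add 3 from each side ⇒ sub: x = -1.

Answer: x ∈ {-1}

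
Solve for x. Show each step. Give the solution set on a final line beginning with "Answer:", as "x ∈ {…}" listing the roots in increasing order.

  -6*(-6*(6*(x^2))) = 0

Step 1. [-6*(-6*(6*(x^2))) = 0] divide by the outer -6, so div: -6*(6*(x^2)) = 0.
Step 2. [-6*(6*(x^2)) = 0] leading coefficient -6: divide by -6, so div: 6*(x^2) = 0.
Step 3. [6*(x^2) = 0] leading coefficient 6: divide by 6, so div: x^2 = 0.
Step 4. [x^2 = 0] LHS squared, RHS 0 ≥ 0: apply √ (±) ⇒ sqrt: x = 0.

Answer: x ∈ {0}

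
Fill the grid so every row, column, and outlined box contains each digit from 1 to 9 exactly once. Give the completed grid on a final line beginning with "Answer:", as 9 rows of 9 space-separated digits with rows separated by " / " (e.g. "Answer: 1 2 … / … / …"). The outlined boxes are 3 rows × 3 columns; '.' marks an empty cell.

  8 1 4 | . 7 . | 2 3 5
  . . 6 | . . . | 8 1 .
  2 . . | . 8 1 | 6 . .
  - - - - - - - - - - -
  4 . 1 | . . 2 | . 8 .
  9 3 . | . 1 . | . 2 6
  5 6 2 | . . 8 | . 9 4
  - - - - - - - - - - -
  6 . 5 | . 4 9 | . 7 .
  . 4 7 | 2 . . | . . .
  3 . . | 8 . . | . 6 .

Step 1. [r6c5∈{3}] nothing but 3 survives at r6c5. So r6c5=3.
Step 2. [r9c5∈{5}] r9c5 is down to just 5. So r9c5=5.
Step 3. [r1c4∈{6,9}] in row 1, 9 fits only at r1c4. So r1c4=9.
Step 4. [r4c2∈{7}] only 7 remains possible at r4c2, so r4c2=7.
Step 5. [r9c3∈{9}] r9c3 has the single candidate 9 ⇒ r9c3=9.
Step 6. [r8c9∈{1,3,8,9}] across row 8, 8 lands solely at r8c9. So r8c9=8.
Step 7. [r6c7∈{1,7}] r6c7 is the only open cell in row 6 admitting 1, so r6c7=1.
Step 8. [r7c7∈{3}] only 3 remains possible at r7c7 ⇒ r7c7=3.
Step 9. [r5c7∈{5,7}] r5c7 is the only open cell in col 7 admitting 7. So r5c7=7.
Step 10. [r8c6∈{3,6}] 3 has one home in row 8: r8c6. So r8c6=3.
Step 11. [r2c4∈{3,4,5}] in row 2, 3 fits only at r2c4, so r2c4=3.
Step 12. [r2c6∈{4,5}] 4 has one home in row 2: r2c6. So r2c6=4.
Step 13. [r3c4∈{5}] only 5 remains possible at r3c4, so r3c4=5.
Step 14. [r9c2∈{2}] nothing but 2 survives at r9c2, so r9c2=2.
Step 15. [r3c9∈{7,9}] in row 3, 7 fits only at r3c9 ⇒ r3c9=7.
Step 16. [r8c8∈{5}] only 5 remains possible at r8c8. So r8c8=5.
Step 17. [r2c9∈{9}] only 9 remains possible at r2c9. So r2c9=9.
Step 18. [r7c9∈{1,2}] r7c9 is the only open cell in row 7 admitting 2 ⇒ r7c9=2.
Step 19. [r8c5∈{6}] r8c5's peers cover all but 6, so r8c5=6.
Step 20. [r3c8∈{4}] r3c8 is down to just 4. So r3c8=4.
Step 21. [r6c4∈{7}] only 7 remains possible at r6c4 ⇒ r6c4=7.
Step 22. [r4c7∈{5}] r4c7's peers cover all but 5. So r4c7=5.
Step 23. [r5c3∈{8}] only 8 remains possible at r5c3, so r5c3=8.
Step 24. [r3c3∈{3}] r3c3 has the single candidate 3. So r3c3=3.
Step 25. [r7c2∈{8}] nothing but 8 survives at r7c2. So r7c2=8.
Step 26. [r4c9∈{3}] only 3 remains possible at r4c9 ⇒ r4c9=3.
Step 27. [r5c6∈{5}] r5c6 is down to just 5. So r5c6=5.
Step 28. [r2c2∈{5}] only 5 remains possible at r2c2, so r2c2=5.
Step 29. [r3c2∈{9}] nothing but 9 survives at r3c2, so r3c2=9.
Step 30. [r9c6∈{7}] r9c6 has the single candidate 7, so r9c6=7.
Step 31. [r4c4∈{6}] only 6 remains possible at r4c4, so r4c4=6.
Step 32. [r8c7∈{9}] nothing but 9 survives at r8c7, so r8c7=9.
Step 33. [r1c6∈{6}] nothing but 6 survives at r1c6. So r1c6=6.
Step 34. [r7c4∈{1}] nothing but 1 survives at r7c4, so r7c4=1.
Step 35. [r9c9∈{1}] only 1 remains possible at r9c9 ⇒ r9c9=1.
Step 36. [r4c5∈{9}] only 9 remains possible at r4c5 ⇒ r4c5=9.
Step 37. [r8c1∈{1}] nothing but 1 survives at r8c1 ⇒ r8c1=1.
Step 38. [r2c5∈{2}] r2c5 has the single candidate 2, so r2c5=2.
Step 39. [r9c7∈{4}] only 4 remains possible at r9c7. So r9c7=4.
Step 40. [r5c4∈{4}] nothing but 4 survives at r5c4. So r5c4=4.
Step 41. [r2c1∈{7}] r2c1 has the single candidate 7 ⇒ r2c1=7.

Answer: 8 1 4 9 7 6 2 3 5 / 7 5 6 3 2 4 8 1 9 / 2 9 3 5 8 1 6 4 7 / 4 7 1 6 9 2 5 8 3 / 9 3 8 4 1 5 7 2 6 / 5 6 2 7 3 8 1 9 4 / 6 8 5 1 4 9 3 7 2 / 1 4 7 2 6 3 9 5 8 / 3 2 9 8 5 7 4 6 1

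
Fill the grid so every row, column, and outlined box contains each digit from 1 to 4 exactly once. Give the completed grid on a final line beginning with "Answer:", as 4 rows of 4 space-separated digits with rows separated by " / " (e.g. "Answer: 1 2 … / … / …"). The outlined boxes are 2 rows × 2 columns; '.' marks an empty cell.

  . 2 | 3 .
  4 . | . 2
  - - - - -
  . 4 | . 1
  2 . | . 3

Step 1. [r2c3∈{1}] r2c3 has the single candidate 1. So r2c3=1.
Step 2. [r3c1∈{3}] r3c1 is down to just 3. So r3c1=3.
Step 3. [r4c2∈{1}] r4c2 has the single candidate 1. So r4c2=1.
Step 4. [r1c4∈{4}] nothing but 4 survives at r1c4 ⇒ r1c4=4.
Step 5. [r3c3∈{2}] only 2 remains possible at r3c3. So r3c3=2.
Step 6. [r2c2∈{3}] nothing but 3 survives at r2c2 ⇒ r2c2=3.
Step 7. [r1c1∈{1}] r1c1 has the single candidate 1 ⇒ r1c1=1.
Step 8. [r4c3∈{4}] nothing but 4 survives at r4c3 ⇒ r4c3=4.

Answer: 1 2 3 4 / 4 3 1 2 / 3 4 2 1 / 2 1 4 3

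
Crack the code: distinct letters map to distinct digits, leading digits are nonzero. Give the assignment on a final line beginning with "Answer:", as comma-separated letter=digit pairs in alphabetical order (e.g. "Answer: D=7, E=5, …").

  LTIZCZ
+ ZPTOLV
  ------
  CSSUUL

Step 1. [col 1: Z + V ≡ L (mod 10)] no forcing yet in column 1 (carry-in 0); V=4 is free and consistent — try it. So V=4.
Step 2. [col 1: Z + V ≡ L (mod 10)] L=1 is one option consistent with column 1 (Z + V ≡ L (mod 10), carry-in 0) — take it ⇒ L=1.
Step 3. [col 1: Z + V ≡ L (mod 10)] from column 1 (V=4, L=1, carry-in 0, digits 1,4 already taken and all letters distinct): Z must equal 7 ⇒ Z=7.
Step 4. [col 2: C + L ≡ U (mod 10)] column 2 (C + L ≡ U (mod 10), carry-in 1) doesn't pin C yet; pick C=8 and continue. So C=8.
Step 5. [col 2: C + L ≡ U (mod 10)] column 2: given C=8, L=1, carry-in 1, and digits 1,4,7,8 already taken and all letters distinct, C+L≡U (mod 10) forces U=0 ⇒ U=0.
Step 6. [col 3: Z + O ≡ U (mod 10)] column 3 reads Z+O+carry(1)=U with Z=7, U=0; with digits 0,1,4,7,8 already taken and all letters distinct, the only value for O is 2 ⇒ O=2.
Step 7. [col 4: I + T ≡ S (mod 10)] from column 4 (nothing yet, carry-in 1, digits 0,1,2,4,7,8 already taken and all letters distinct): S must equal 9 ⇒ S=9.
Step 8. [col 4: I + T ≡ S (mod 10)] no forcing yet in column 4 (carry-in 1); I=5 is free and consistent — try it ⇒ I=5.
Step 9. [col 4: I + T ≡ S (mod 10)] column 4 reads I+T+carry(1)=S with I=5, S=9; with digits 0,1,2,4,5,7,8,9 already taken and all letters distinct, the only value for T is 3 ⇒ T=3.
Step 10. [col 5: T + P ≡ S (mod 10)] column 5 reads T+P+carry(0)=S with T=3, S=9; with digits 0,1,2,3,4,5,7,8,9 already taken and all letters distinct, the only value for P is 6. So P=6.

Answer: C=8, I=5, L=1, O=2, P=6, S=9, T=3, U=0, V=4, Z=7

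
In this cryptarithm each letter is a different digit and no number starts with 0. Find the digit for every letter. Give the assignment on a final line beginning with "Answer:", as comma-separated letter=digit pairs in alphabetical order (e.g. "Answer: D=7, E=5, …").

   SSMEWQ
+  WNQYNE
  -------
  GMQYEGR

Step 1. [G] the sum has 7 digits but both addends have 6; that extra leading digit G is the final carry, namely 1. So G=1.
Step 2. [col 1: Q + E ≡ R (mod 10)] no forcing yet in column 1 (carry-in 0); Q=2 is free and consistent — try it. So Q=2.
Step 3. [col 1: Q + E ≡ R (mod 10)] no forcing yet in column 1 (carry-in 0); R=5 is free and consistent — try it. So R=5.
Step 4. [col 1: Q + E ≡ R (mod 10)] column 1: given Q=2, R=5, carry-in 0, and digits 1,2,5 already taken and all letters distinct, Q+E≡R (mod 10) forces E=3, so E=3.
Step 5. [col 2: W + N ≡ G (mod 10)] column 2 (W + N ≡ G (mod 10), carry-in 0) doesn't pin W yet; pick W=7 and continue, so W=7.
Step 6. [col 2: W + N ≡ G (mod 10)] in column 2 we have W+N≡G with carry-in 0; given W=7, G=1 and digits 1,2,3,5,7 already taken and all letters distinct, that pins N to 4. So N=4.
Step 7. [col 3: E + Y ≡ E (mod 10)] in column 3 we have E+Y≡E with carry-in 1; given E=3 and digits 1,2,3,4,5,7 already taken and all letters distinct, that pins Y to 9 ⇒ Y=9.
Step 8. [col 4: M + Q ≡ Y (mod 10)] in column 4 we have M+Q≡Y with carry-in 1; given Q=2, Y=9 and digits 1,2,3,4,5,7,9 already taken and all letters distinct, that pins M to 6 ⇒ M=6.
Step 9. [col 5: S + N ≡ Q (mod 10)] from column 5 (N=4, Q=2, carry-in 0, digits 1,2,3,4,5,6,7,9 already taken and all letters distinct): S must equal 8 ⇒ S=8.

Answer: E=3, G=1, M=6, N=4, Q=2, R=5, S=8, W=7, Y=9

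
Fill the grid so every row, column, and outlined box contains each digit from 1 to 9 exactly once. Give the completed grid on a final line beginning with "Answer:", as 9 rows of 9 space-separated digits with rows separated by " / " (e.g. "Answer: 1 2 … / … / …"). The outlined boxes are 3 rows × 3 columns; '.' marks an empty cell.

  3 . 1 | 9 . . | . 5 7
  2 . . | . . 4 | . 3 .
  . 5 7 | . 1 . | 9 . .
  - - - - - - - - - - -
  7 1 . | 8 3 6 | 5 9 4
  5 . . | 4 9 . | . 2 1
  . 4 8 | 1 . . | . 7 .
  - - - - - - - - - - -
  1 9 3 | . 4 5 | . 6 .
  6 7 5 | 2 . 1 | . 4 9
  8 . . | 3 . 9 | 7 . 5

Step 1. [r5c7∈{3,6,8}] r5c7 is the only open cell in row 5 admitting 8 ⇒ r5c7=8.
Step 2. [r3c4∈{6}] only 6 remains possible at r3c4 ⇒ r3c4=6.
Step 3. [r3c8∈{8}] r3c8 has the single candidate 8, so r3c8=8.
Step 4. [r2c9∈{6}] only 6 remains possible at r2c9 ⇒ r2c9=6.
Step 5. [r1c6∈{2,8}] r1c6 is the only open cell in col 6 admitting 8. So r1c6=8.
Step 6. [r1c5∈{2}] only 2 remains possible at r1c5 ⇒ r1c5=2.
Step 7. [r2c5∈{5,7}] in col 5, 7 fits only at r2c5, so r2c5=7.
Step 8. [r7c7∈{2}] r7c7 has the single candidate 2 ⇒ r7c7=2.
Step 9. [r6c9∈{3}] only 3 remains possible at r6c9 ⇒ r6c9=3.
Step 10. [r1c2∈{6}] r1c2 is down to just 6, so r1c2=6.
Step 11. [r4c3∈{2}] only 2 remains possible at r4c3. So r4c3=2.
Step 12. [r7c9∈{8}] r7c9 is down to just 8, so r7c9=8.
Step 13. [r6c7∈{6}] r6c7 is down to just 6, so r6c7=6.
Step 14. [r5c6∈{7}] r5c6 has the single candidate 7. So r5c6=7.
Step 15. [r3c6∈{3}] r3c6 has the single candidate 3, so r3c6=3.
Step 16. [r1c7∈{4}] only 4 remains possible at r1c7. So r1c7=4.
Step 17. [r9c3∈{4}] r9c3 has the single candidate 4 ⇒ r9c3=4.
Step 18. [r2c4∈{5}] r2c4's peers cover all but 5 ⇒ r2c4=5.
Step 19. [r6c5∈{5}] r6c5 is down to just 5. So r6c5=5.
Step 20. [r9c8∈{1}] only 1 remains possible at r9c8 ⇒ r9c8=1.
Step 21. [r5c2∈{3}] r5c2 has the single candidate 3. So r5c2=3.
Step 22. [r3c9∈{2}] only 2 remains possible at r3c9, so r3c9=2.
Step 23. [r2c7∈{1}] r2c7 is down to just 1 ⇒ r2c7=1.
Step 24. [r6c1∈{9}] r6c1 is down to just 9, so r6c1=9.
Step 25. [r3c1∈{4}] nothing but 4 survives at r3c1 ⇒ r3c1=4.
Step 26. [r9c2∈{2}] r9c2 is down to just 2, so r9c2=2.
Step 27. [r8c5∈{8}] nothing but 8 survives at r8c5, so r8c5=8.
Step 28. [r7c4∈{7}] nothing but 7 survives at r7c4 ⇒ r7c4=7.
Step 29. [r8c7∈{3}] nothing but 3 survives at r8c7, so r8c7=3.
Step 30. [r9c5∈{6}] r9c5's peers cover all but 6. So r9c5=6.
Step 31. [r5c3∈{6}] only 6 remains possible at r5c3, so r5c3=6.
Step 32. [r6c6∈{2}] only 2 remains possible at r6c6, so r6c6=2.
Step 33. [r2c3∈{9}] nothing but 9 survives at r2c3, so r2c3=9.
Step 34. [r2c2∈{8}] only 8 remains possible at r2c2 ⇒ r2c2=8.

Answer: 3 6 1 9 2 8 4 5 7 / 2 8 9 5 7 4 1 3 6 / 4 5 7 6 1 3 9 8 2 / 7 1 2 8 3 6 5 9 4 / 5 3 6 4 9 7 8 2 1 / 9 4 8 1 5 2 6 7 3 / 1 9 3 7 4 5 2 6 8 / 6 7 5 2 8 1 3 4 9 / 8 2 4 3 6 9 7 1 5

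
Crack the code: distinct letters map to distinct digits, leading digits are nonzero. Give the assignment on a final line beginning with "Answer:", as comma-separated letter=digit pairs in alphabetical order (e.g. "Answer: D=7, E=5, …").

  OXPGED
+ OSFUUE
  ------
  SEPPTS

Step 1. [col 1: D + E ≡ S (mod 10)] no forcing yet in column 1 (carry-in 0); S=9 is free and consistent — try it. So S=9.
Step 2. [col 1: D + E ≡ S (mod 10)] E=6 is one option consistent with column 1 (D + E ≡ S (mod 10), carry-in 0) — take it, so E=6.
Step 3. [col 1: D + E ≡ S (mod 10)] column 1: given E=6, S=9, carry-in 0, and digits 6,9 already taken and all letters distinct, D+E≡S (mod 10) forces D=3, so D=3.
Step 4. [col 2: E + U ≡ T (mod 10)] column 2 (E + U ≡ T (mod 10), carry-in 0) doesn't pin T yet; pick T=1 and continue. So T=1.
Step 5. [col 2: E + U ≡ T (mod 10)] column 2 reads E+U+carry(0)=T with E=6, T=1; with digits 1,3,6,9 already taken and all letters distinct, the only value for U is 5 ⇒ U=5.
Step 6. [col 3: G + U ≡ P (mod 10)] several values work for G in column 3 (G + U ≡ P (mod 10), carry-in 1); try G=2 ⇒ G=2.
Step 7. [col 3: G + U ≡ P (mod 10)] from column 3 (G=2, U=5, carry-in 1, digits 1,2,3,5,6,9 already taken and all letters distinct): P must equal 8. So P=8.
Step 8. [col 4: P + F ≡ P (mod 10)] from column 4 (P=8, carry-in 0, digits 1,2,3,5,6,8,9 already taken and all letters distinct): F must equal 0, so F=0.
Step 9. [col 5: X + S ≡ E (mod 10)] column 5: given S=9, E=6, carry-in 0, and digits 0,1,2,3,5,6,8,9 already taken and all letters distinct, X+S≡E (mod 10) forces X=7 ⇒ X=7.
Step 10. [col 6: O + O ≡ S (mod 10)] in column 6 we have O+O≡S with carry-in 1; given S=9 and digits 0,1,2,3,5,6,7,8,9 already taken and all letters distinct, that pins O to 4. So O=4.

Answer: D=3, E=6, F=0, G=2, O=4, P=8, S=9, T=1, U=5, X=7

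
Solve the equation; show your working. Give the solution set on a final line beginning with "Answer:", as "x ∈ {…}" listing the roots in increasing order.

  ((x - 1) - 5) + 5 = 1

Step 1. [((x - 1) - 5) + 5 = 1] the outer +5 inverts by subtracting 5. So sub: (x - 1) - 5 = -4.
Step 2. [(x - 1) - 5 = -4] -5 is outermost — add 5 both sides ⇒ sub: x - 1 = 1.
Step 3. [x - 1 = 1] 1 comes off first (add 1), so sub: x = 2.

Answer: x ∈ {2}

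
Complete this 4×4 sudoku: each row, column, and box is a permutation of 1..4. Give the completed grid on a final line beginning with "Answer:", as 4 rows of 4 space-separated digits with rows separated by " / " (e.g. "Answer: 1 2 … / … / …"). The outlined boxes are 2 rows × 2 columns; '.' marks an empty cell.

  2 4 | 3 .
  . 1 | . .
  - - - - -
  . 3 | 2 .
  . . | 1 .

Step 1. [r3c4∈{4}] only 4 remains possible at r3c4 ⇒ r3c4=4.
Step 2. [r2c3∈{4}] r2c3 is down to just 4, so r2c3=4.
Step 3. [r4c1∈{4}] r4c1's peers cover all but 4 ⇒ r4c1=4.
Step 4. [r4c4∈{3}] r4c4 has the single candidate 3, so r4c4=3.
Step 5. [r2c1∈{3}] only 3 remains possible at r2c1, so r2c1=3.
Step 6. [r3c1∈{1}] r3c1 is down to just 1. So r3c1=1.
Step 7. [r4c2∈{2}] r4c2's peers cover all but 2. So r4c2=2.
Step 8. [r1c4∈{1}] nothing but 1 survives at r1c4, so r1c4=1.
Step 9. [r2c4∈{2}] only 2 remains possible at r2c4, so r2c4=2.

Answer: 2 4 3 1 / 3 1 4 2 / 1 3 2 4 / 4 2 1 3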